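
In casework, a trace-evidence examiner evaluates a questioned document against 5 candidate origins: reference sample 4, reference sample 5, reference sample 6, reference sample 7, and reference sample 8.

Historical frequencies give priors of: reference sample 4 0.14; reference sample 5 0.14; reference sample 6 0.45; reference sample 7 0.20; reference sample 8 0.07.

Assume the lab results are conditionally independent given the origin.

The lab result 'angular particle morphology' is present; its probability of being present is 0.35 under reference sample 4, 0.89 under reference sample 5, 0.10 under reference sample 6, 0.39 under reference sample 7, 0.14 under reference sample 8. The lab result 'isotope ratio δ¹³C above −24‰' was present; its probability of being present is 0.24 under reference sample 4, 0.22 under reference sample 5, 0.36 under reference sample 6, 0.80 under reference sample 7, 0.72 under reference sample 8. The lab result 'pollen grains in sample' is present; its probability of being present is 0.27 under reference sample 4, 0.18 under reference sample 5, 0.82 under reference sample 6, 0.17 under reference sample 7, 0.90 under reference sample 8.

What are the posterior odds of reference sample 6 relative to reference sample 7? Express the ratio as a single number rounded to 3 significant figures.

1.25

The normalizing constant cancels in an odds ratio, so compute prior × likelihood for the two hypotheses only:
  reference sample 6: 0.45 × 0.10 × 0.36 × 0.82 = 0.013284
  reference sample 7: 0.20 × 0.39 × 0.80 × 0.17 = 0.010608
Posterior odds = 0.013284 / 0.010608 ≈ 1.25.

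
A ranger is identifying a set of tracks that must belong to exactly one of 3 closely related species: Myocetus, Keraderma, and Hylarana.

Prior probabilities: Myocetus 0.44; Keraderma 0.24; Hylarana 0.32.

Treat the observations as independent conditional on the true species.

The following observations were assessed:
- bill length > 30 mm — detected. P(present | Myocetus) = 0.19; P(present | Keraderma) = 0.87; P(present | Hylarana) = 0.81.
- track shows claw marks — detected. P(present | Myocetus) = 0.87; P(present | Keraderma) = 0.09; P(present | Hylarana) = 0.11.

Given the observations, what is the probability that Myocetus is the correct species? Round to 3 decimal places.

0.606

Multiply each prior by the joint likelihood of the evidence pattern:
  Myocetus: 0.44 × 0.19 × 0.87 = 0.072732
  Keraderma: 0.24 × 0.87 × 0.09 = 0.018792
  Hylarana: 0.32 × 0.81 × 0.11 = 0.028512
The unnormalized weights sum to 0.12004.
P(Myocetus | evidence) = 0.072732 / 0.12004 ≈ 0.606.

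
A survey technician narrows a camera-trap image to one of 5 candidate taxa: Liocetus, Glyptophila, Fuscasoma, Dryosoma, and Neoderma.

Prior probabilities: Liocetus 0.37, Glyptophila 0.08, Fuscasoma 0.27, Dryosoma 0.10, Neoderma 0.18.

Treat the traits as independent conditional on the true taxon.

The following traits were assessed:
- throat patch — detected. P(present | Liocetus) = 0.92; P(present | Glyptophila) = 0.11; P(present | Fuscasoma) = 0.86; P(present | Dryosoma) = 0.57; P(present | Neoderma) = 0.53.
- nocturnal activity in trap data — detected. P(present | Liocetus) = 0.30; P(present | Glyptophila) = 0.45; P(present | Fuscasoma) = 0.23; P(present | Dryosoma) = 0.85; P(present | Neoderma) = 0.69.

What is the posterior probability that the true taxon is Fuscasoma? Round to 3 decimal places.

0.195

By Bayes' rule with conditional independence, the unnormalized weight for each hypothesis is prior × ∏ likelihoods:
  Liocetus: 0.37 × 0.92 × 0.30 = 0.10212
  Glyptophila: 0.08 × 0.11 × 0.45 = 0.00396
  Fuscasoma: 0.27 × 0.86 × 0.23 = 0.053406
  Dryosoma: 0.10 × 0.57 × 0.85 = 0.04845
  Neoderma: 0.18 × 0.53 × 0.69 = 0.065826
Normalizing constant Z = 0.10212 + 0.00396 + 0.053406 + 0.04845 + 0.065826 = 0.27376.
P(Fuscasoma | evidence) = 0.053406 / 0.27376 ≈ 0.195.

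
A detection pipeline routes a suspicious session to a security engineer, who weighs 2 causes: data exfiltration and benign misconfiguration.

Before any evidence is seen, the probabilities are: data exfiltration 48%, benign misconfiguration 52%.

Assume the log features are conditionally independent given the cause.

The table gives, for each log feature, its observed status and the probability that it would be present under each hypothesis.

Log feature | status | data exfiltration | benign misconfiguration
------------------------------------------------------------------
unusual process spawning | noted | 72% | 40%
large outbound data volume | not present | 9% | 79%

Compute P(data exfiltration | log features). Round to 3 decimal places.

Multiply each prior by the joint likelihood of the log feature pattern (using 1 − P(present | H) for each absent log feature):
  data exfiltration: 0.48 × 0.72 × (1 − 0.09) = 0.3145
  benign misconfiguration: 0.52 × 0.40 × (1 − 0.79) = 0.04368
The unnormalized weights sum to 0.35818.
P(data exfiltration | evidence) = 0.3145 / 0.35818 ≈ 0.878.

0.878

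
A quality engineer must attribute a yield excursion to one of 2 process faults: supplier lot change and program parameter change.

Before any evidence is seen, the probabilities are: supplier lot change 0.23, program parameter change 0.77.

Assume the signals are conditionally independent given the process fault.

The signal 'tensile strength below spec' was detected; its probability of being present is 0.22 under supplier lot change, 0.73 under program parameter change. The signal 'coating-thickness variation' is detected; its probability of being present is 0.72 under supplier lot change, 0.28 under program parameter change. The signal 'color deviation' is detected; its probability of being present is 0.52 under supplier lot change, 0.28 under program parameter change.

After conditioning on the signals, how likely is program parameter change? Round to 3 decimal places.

For each hypothesis, the unnormalized posterior weight is prior × product of the signal likelihoods:
  supplier lot change: 0.23 × 0.22 × 0.72 × 0.52 = 0.018945
  program parameter change: 0.77 × 0.73 × 0.28 × 0.28 = 0.044069
The unnormalized weights sum to 0.063013.
P(program parameter change | evidence) = 0.044069 / 0.063013 ≈ 0.699.

0.699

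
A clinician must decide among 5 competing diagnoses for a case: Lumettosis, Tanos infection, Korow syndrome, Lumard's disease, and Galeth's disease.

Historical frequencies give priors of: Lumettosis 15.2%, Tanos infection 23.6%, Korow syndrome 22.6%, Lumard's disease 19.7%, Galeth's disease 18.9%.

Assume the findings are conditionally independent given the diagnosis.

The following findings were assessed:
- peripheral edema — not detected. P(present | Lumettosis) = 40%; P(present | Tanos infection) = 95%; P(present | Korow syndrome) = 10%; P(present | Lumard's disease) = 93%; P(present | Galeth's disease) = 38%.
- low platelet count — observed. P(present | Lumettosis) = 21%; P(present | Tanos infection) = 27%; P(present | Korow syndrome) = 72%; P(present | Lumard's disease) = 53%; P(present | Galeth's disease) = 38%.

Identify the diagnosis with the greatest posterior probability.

By Bayes' rule with conditional independence, the unnormalized weight for each hypothesis is prior × ∏ likelihoods (using 1 − P(present | H) for each absent finding):
  Lumettosis: 0.152 × (1 − 0.40) × 0.21 = 0.019152
  Tanos infection: 0.236 × (1 − 0.95) × 0.27 = 0.003186
  Korow syndrome: 0.226 × (1 − 0.10) × 0.72 = 0.14645
  Lumard's disease: 0.197 × (1 − 0.93) × 0.53 = 0.0073087
  Galeth's disease: 0.189 × (1 − 0.38) × 0.38 = 0.044528
Normalizing constant Z = 0.019152 + 0.003186 + 0.14645 + 0.0073087 + 0.044528 = 0.22062.
P(Lumettosis | evidence) ≈ 0.019152 / 0.22062 ≈ 0.087
P(Tanos infection | evidence) ≈ 0.003186 / 0.22062 ≈ 0.014
P(Korow syndrome | evidence) ≈ 0.14645 / 0.22062 ≈ 0.664
P(Lumard's disease | evidence) ≈ 0.0073087 / 0.22062 ≈ 0.033
P(Galeth's disease | evidence) ≈ 0.044528 / 0.22062 ≈ 0.202
The largest is 0.664, so Korow syndrome is most probable.

Korow syndrome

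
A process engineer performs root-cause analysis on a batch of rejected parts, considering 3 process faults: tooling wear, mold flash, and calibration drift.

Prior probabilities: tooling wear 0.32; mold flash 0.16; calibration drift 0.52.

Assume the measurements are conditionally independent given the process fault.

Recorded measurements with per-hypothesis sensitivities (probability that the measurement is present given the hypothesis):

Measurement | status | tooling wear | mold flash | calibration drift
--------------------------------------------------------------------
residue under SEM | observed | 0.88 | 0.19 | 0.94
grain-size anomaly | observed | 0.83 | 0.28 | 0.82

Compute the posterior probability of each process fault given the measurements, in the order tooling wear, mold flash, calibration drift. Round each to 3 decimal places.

0.363, 0.013, 0.623

For each hypothesis, the unnormalized posterior weight is prior × product of the measurement likelihoods:
  tooling wear: 0.32 × 0.88 × 0.83 = 0.23373
  mold flash: 0.16 × 0.19 × 0.28 = 0.008512
  calibration drift: 0.52 × 0.94 × 0.82 = 0.40082
Marginal likelihood of the evidence = 0.64306.
P(tooling wear | evidence) = 0.23373 / 0.64306 ≈ 0.363
P(mold flash | evidence) = 0.008512 / 0.64306 ≈ 0.013
P(calibration drift | evidence) = 0.40082 / 0.64306 ≈ 0.623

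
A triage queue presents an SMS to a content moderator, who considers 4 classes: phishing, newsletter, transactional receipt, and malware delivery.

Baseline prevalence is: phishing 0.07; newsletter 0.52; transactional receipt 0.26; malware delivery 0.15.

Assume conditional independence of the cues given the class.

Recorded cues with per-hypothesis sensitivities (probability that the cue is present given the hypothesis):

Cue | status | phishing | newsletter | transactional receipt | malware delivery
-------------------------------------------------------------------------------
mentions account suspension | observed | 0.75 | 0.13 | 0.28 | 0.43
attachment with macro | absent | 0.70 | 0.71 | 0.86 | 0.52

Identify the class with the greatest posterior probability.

By Bayes' rule with conditional independence, the unnormalized weight for each hypothesis is prior × ∏ likelihoods (using 1 − P(present | H) for each absent cue):
  phishing: 0.07 × 0.75 × (1 − 0.70) = 0.01575
  newsletter: 0.52 × 0.13 × (1 − 0.71) = 0.019604
  transactional receipt: 0.26 × 0.28 × (1 − 0.86) = 0.010192
  malware delivery: 0.15 × 0.43 × (1 − 0.52) = 0.03096
Marginal likelihood of the evidence = 0.076506.
P(phishing | evidence) ≈ 0.01575 / 0.076506 ≈ 0.206
P(newsletter | evidence) ≈ 0.019604 / 0.076506 ≈ 0.256
P(transactional receipt | evidence) ≈ 0.010192 / 0.076506 ≈ 0.133
P(malware delivery | evidence) ≈ 0.03096 / 0.076506 ≈ 0.405
The largest is 0.405, so malware delivery is most probable.

malware delivery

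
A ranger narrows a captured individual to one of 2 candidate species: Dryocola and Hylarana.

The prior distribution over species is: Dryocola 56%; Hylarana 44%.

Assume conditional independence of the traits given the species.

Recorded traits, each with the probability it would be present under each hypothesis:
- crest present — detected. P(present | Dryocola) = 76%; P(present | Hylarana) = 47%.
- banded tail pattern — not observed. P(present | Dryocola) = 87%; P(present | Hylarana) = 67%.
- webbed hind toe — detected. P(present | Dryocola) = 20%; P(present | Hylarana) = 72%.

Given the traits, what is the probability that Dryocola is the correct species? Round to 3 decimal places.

Multiply each prior by the joint likelihood of the trait pattern (using 1 − P(present | H) for each absent trait):
  Dryocola: 0.56 × 0.76 × (1 − 0.87) × 0.20 = 0.011066
  Hylarana: 0.44 × 0.47 × (1 − 0.67) × 0.72 = 0.049136
The unnormalized weights sum to 0.060201.
P(Dryocola | evidence) = 0.011066 / 0.060201 ≈ 0.184.

0.184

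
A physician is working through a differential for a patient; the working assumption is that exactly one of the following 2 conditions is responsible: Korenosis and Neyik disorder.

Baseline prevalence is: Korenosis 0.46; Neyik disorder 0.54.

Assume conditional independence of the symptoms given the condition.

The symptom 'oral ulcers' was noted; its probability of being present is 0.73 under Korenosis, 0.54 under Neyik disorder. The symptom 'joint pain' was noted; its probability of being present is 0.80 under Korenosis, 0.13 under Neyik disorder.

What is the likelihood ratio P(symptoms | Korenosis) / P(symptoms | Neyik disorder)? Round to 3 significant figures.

Joint likelihood of the symptom pattern under each hypothesis:
  Korenosis: 0.73 × 0.80 = 0.584
  Neyik disorder: 0.54 × 0.13 = 0.0702
Bayes factor = 0.584 / 0.0702 ≈ 8.32

8.32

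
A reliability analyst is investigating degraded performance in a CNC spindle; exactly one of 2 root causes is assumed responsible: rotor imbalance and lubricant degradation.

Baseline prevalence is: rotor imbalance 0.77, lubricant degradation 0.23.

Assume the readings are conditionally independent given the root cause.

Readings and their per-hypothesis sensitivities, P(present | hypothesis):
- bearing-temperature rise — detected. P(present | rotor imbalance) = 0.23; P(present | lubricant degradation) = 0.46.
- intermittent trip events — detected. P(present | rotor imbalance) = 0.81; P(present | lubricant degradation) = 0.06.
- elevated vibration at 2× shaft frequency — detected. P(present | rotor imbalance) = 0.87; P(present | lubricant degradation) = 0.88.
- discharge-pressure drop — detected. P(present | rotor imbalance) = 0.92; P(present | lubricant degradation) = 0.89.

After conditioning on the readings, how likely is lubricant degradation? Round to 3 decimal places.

Multiply each prior by the joint likelihood of the reading pattern:
  rotor imbalance: 0.77 × 0.23 × 0.81 × 0.87 × 0.92 = 0.11482
  lubricant degradation: 0.23 × 0.46 × 0.06 × 0.88 × 0.89 = 0.0049718
Normalizing constant Z = 0.11482 + 0.0049718 = 0.11979.
P(lubricant degradation | evidence) = 0.0049718 / 0.11979 ≈ 0.042.

0.042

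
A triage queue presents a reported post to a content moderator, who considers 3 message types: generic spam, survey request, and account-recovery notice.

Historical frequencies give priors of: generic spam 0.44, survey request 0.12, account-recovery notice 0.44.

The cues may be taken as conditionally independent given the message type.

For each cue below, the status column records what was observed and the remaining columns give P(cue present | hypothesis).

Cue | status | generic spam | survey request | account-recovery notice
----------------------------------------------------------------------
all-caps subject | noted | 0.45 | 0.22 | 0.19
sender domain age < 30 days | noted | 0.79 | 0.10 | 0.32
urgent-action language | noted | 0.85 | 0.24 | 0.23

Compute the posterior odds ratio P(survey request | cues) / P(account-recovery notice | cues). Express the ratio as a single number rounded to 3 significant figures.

Posterior odds equal prior odds times the likelihood ratio; only the two competing hypotheses matter.
  survey request: 0.12 × 0.22 × 0.10 × 0.24 = 0.0006336
  account-recovery notice: 0.44 × 0.19 × 0.32 × 0.23 = 0.006153
Odds(survey request : account-recovery notice) = 0.0006336 / 0.006153 ≈ 0.103.

0.103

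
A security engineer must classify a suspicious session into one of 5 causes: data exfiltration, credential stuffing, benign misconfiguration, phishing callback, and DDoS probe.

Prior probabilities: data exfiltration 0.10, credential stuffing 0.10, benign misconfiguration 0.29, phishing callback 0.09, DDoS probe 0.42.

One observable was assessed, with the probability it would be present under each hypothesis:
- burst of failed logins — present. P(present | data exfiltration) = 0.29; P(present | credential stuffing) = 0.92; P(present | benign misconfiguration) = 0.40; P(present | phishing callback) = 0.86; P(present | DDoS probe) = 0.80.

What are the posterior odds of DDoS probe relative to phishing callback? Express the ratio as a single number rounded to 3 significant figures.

4.34

Posterior odds equal prior odds times the likelihood ratio; only the two competing hypotheses matter.
  DDoS probe: 0.42 × 0.80 = 0.336
  phishing callback: 0.09 × 0.86 = 0.0774
Odds(DDoS probe : phishing callback) = 0.336 / 0.0774 ≈ 4.34.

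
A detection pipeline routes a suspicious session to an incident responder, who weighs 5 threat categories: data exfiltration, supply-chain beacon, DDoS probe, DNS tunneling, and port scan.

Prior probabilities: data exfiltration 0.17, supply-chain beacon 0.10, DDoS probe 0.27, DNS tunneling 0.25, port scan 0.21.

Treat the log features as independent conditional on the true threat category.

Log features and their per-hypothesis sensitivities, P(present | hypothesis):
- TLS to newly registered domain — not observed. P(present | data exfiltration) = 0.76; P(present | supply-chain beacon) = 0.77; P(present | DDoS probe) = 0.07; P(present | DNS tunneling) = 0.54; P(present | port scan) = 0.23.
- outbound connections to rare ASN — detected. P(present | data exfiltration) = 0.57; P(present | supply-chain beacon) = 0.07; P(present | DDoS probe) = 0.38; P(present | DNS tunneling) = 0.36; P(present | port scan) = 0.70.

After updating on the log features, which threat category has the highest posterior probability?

By Bayes' rule with conditional independence, the unnormalized weight for each hypothesis is prior × ∏ likelihoods (using 1 − P(present | H) for each absent log feature):
  data exfiltration: 0.17 × (1 − 0.76) × 0.57 = 0.023256
  supply-chain beacon: 0.10 × (1 − 0.77) × 0.07 = 0.00161
  DDoS probe: 0.27 × (1 − 0.07) × 0.38 = 0.095418
  DNS tunneling: 0.25 × (1 − 0.54) × 0.36 = 0.0414
  port scan: 0.21 × (1 − 0.23) × 0.70 = 0.11319
The unnormalized weights sum to 0.27487.
P(data exfiltration | evidence) ≈ 0.023256 / 0.27487 ≈ 0.085
P(supply-chain beacon | evidence) ≈ 0.00161 / 0.27487 ≈ 0.006
P(DDoS probe | evidence) ≈ 0.095418 / 0.27487 ≈ 0.347
P(DNS tunneling | evidence) ≈ 0.0414 / 0.27487 ≈ 0.151
P(port scan | evidence) ≈ 0.11319 / 0.27487 ≈ 0.412
The largest is 0.412, so port scan is most probable.

port scan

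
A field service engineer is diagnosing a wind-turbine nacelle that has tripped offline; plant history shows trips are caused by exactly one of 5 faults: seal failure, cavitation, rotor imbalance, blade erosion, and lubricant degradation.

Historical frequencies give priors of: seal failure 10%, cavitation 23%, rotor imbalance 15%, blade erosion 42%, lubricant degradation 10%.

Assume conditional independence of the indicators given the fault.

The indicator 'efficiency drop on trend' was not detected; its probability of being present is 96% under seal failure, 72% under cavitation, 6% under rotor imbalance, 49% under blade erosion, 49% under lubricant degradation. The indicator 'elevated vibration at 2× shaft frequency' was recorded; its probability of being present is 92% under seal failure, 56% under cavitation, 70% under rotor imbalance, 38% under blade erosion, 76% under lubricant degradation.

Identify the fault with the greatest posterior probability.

rotor imbalance

Multiply each prior by the joint likelihood of the indicator pattern (using 1 − P(present | H) for each absent indicator):
  seal failure: 0.10 × (1 − 0.96) × 0.92 = 0.00368
  cavitation: 0.23 × (1 − 0.72) × 0.56 = 0.036064
  rotor imbalance: 0.15 × (1 − 0.06) × 0.70 = 0.0987
  blade erosion: 0.42 × (1 − 0.49) × 0.38 = 0.081396
  lubricant degradation: 0.10 × (1 − 0.49) × 0.76 = 0.03876
Normalizing constant Z = 0.00368 + 0.036064 + 0.0987 + 0.081396 + 0.03876 = 0.2586.
P(seal failure | evidence) ≈ 0.00368 / 0.2586 ≈ 0.014
P(cavitation | evidence) ≈ 0.036064 / 0.2586 ≈ 0.139
P(rotor imbalance | evidence) ≈ 0.0987 / 0.2586 ≈ 0.382
P(blade erosion | evidence) ≈ 0.081396 / 0.2586 ≈ 0.315
P(lubricant degradation | evidence) ≈ 0.03876 / 0.2586 ≈ 0.150
The largest is 0.382, so rotor imbalance is most probable.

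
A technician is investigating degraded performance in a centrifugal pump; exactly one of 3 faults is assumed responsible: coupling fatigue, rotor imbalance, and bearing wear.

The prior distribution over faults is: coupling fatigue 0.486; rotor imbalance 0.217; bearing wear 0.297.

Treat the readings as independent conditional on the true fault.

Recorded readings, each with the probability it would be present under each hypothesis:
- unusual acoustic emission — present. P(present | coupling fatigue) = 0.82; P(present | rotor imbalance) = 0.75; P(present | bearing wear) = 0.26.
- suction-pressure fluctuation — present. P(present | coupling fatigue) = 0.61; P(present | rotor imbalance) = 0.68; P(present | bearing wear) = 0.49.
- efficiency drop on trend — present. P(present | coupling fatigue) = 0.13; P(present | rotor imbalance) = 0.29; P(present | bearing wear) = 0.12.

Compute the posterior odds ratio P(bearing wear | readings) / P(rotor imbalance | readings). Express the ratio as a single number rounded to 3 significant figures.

Unnormalized posterior weight (prior times the reading likelihoods) for each of the two hypotheses:
  bearing wear: 0.297 × 0.26 × 0.49 × 0.12 = 0.0045405
  rotor imbalance: 0.217 × 0.75 × 0.68 × 0.29 = 0.032094
Odds(bearing wear : rotor imbalance) = 0.0045405 / 0.032094 ≈ 0.141.

0.141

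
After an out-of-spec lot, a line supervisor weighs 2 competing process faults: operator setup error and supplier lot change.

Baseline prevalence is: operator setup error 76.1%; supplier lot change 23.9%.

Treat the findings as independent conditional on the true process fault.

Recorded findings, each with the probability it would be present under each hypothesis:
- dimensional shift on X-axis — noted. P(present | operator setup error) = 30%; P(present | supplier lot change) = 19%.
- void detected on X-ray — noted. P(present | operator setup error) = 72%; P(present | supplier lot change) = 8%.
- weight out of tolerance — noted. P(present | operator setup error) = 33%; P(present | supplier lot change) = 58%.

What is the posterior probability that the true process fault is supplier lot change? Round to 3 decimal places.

0.037

Multiply each prior by the joint likelihood of the evidence pattern:
  operator setup error: 0.761 × 0.30 × 0.72 × 0.33 = 0.054244
  supplier lot change: 0.239 × 0.19 × 0.08 × 0.58 = 0.002107
Marginal likelihood of the evidence = 0.056351.
P(supplier lot change | evidence) = 0.002107 / 0.056351 ≈ 0.037.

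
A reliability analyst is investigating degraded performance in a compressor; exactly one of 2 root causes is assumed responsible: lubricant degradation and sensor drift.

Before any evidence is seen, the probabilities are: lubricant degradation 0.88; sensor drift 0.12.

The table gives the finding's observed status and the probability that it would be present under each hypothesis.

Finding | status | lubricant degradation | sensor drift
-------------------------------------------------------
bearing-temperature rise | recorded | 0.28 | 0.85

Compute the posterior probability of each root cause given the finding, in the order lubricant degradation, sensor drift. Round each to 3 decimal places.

By Bayes' rule, the unnormalized weight for each hypothesis is prior × likelihood:
  lubricant degradation: 0.88 × 0.28 = 0.2464
  sensor drift: 0.12 × 0.85 = 0.102
Normalizing constant Z = 0.2464 + 0.102 = 0.3484.
P(lubricant degradation | evidence) = 0.2464 / 0.3484 ≈ 0.707
P(sensor drift | evidence) = 0.102 / 0.3484 ≈ 0.293

0.707, 0.293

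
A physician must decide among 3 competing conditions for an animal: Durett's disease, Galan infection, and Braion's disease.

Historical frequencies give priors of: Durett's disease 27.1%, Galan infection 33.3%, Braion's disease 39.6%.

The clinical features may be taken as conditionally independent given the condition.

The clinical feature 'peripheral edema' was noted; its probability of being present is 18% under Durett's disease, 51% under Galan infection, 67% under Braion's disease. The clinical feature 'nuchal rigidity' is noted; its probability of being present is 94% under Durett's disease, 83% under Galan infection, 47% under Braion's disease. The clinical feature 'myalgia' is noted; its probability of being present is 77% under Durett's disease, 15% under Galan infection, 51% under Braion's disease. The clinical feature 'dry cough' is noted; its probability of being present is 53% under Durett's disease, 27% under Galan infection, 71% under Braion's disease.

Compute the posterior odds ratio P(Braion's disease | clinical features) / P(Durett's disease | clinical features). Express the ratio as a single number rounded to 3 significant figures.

2.41

Unnormalized posterior weight (prior times the clinical feature likelihoods) for each of the two hypotheses:
  Braion's disease: 0.396 × 0.67 × 0.47 × 0.51 × 0.71 = 0.045154
  Durett's disease: 0.271 × 0.18 × 0.94 × 0.77 × 0.53 = 0.018713
Odds(Braion's disease : Durett's disease) = 0.045154 / 0.018713 ≈ 2.41.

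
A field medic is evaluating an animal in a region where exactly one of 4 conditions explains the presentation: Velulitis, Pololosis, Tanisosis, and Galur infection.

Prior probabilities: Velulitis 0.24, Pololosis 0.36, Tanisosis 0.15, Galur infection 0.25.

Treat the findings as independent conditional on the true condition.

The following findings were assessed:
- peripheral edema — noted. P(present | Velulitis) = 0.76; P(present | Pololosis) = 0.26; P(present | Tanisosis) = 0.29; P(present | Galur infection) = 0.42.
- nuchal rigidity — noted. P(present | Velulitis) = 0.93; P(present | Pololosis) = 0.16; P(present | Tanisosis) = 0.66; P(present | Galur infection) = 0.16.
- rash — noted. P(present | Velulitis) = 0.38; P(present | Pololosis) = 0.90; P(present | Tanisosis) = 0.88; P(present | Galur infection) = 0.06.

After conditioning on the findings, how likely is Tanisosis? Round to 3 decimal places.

By Bayes' rule with conditional independence, the unnormalized weight for each hypothesis is prior × ∏ likelihoods:
  Velulitis: 0.24 × 0.76 × 0.93 × 0.38 = 0.06446
  Pololosis: 0.36 × 0.26 × 0.16 × 0.90 = 0.013478
  Tanisosis: 0.15 × 0.29 × 0.66 × 0.88 = 0.025265
  Galur infection: 0.25 × 0.42 × 0.16 × 0.06 = 0.001008
Normalizing constant Z = 0.06446 + 0.013478 + 0.025265 + 0.001008 = 0.10421.
P(Tanisosis | evidence) = 0.025265 / 0.10421 ≈ 0.242.

0.242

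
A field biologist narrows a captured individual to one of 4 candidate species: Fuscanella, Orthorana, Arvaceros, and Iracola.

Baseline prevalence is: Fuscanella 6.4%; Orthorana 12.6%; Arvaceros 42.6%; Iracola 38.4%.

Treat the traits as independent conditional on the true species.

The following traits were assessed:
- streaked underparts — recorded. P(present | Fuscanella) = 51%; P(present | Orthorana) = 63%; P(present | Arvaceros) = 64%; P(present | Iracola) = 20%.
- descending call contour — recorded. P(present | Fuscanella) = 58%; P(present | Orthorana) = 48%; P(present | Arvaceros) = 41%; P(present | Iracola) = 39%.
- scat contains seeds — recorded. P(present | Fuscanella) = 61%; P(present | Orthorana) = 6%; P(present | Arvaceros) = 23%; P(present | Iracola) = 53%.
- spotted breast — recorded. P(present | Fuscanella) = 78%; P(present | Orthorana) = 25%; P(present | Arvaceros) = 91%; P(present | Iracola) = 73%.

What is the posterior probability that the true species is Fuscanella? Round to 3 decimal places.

For each hypothesis, the unnormalized posterior weight is prior × product of the trait likelihoods:
  Fuscanella: 0.064 × 0.51 × 0.58 × 0.61 × 0.78 = 0.0090075
  Orthorana: 0.126 × 0.63 × 0.48 × 0.06 × 0.25 = 0.00057154
  Arvaceros: 0.426 × 0.64 × 0.41 × 0.23 × 0.91 = 0.023396
  Iracola: 0.384 × 0.20 × 0.39 × 0.53 × 0.73 = 0.011588
Marginal likelihood of the evidence = 0.044563.
P(Fuscanella | evidence) = 0.0090075 / 0.044563 ≈ 0.202.

0.202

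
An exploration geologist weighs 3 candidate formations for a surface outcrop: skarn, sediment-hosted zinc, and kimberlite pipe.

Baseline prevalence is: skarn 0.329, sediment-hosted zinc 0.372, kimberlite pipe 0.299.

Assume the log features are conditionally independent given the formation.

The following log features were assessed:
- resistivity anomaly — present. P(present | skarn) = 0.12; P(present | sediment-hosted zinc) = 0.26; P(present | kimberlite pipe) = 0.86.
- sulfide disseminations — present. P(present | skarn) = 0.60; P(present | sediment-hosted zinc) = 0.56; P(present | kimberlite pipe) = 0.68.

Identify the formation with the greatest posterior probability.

For each hypothesis, the unnormalized posterior weight is prior × product of the log feature likelihoods:
  skarn: 0.329 × 0.12 × 0.60 = 0.023688
  sediment-hosted zinc: 0.372 × 0.26 × 0.56 = 0.054163
  kimberlite pipe: 0.299 × 0.86 × 0.68 = 0.17486
Normalizing constant Z = 0.023688 + 0.054163 + 0.17486 = 0.25271.
P(skarn | evidence) ≈ 0.023688 / 0.25271 ≈ 0.094
P(sediment-hosted zinc | evidence) ≈ 0.054163 / 0.25271 ≈ 0.214
P(kimberlite pipe | evidence) ≈ 0.17486 / 0.25271 ≈ 0.692
The largest is 0.692, so kimberlite pipe is most probable.

kimberlite pipe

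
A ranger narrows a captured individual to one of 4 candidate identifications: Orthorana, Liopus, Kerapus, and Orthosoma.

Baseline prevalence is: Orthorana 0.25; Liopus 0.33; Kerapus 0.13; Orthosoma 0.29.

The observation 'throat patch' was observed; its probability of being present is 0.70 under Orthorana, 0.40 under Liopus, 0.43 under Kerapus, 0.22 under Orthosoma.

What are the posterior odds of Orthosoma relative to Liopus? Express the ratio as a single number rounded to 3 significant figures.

0.483

Unnormalized posterior weight (prior times the observation likelihood) for each of the two hypotheses:
  Orthosoma: 0.29 × 0.22 = 0.0638
  Liopus: 0.33 × 0.40 = 0.132
Odds(Orthosoma : Liopus) = 0.0638 / 0.132 ≈ 0.483.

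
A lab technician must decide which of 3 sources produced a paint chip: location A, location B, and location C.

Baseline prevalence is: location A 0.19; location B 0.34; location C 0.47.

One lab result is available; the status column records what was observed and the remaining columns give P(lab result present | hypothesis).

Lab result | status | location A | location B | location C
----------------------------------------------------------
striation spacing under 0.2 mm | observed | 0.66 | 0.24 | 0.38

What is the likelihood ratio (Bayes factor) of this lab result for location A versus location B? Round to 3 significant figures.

The Bayes factor is the ratio of the two likelihoods.
  location A: 0.66
  location B: 0.24
Bayes factor = 0.66 / 0.24 ≈ 2.75

2.75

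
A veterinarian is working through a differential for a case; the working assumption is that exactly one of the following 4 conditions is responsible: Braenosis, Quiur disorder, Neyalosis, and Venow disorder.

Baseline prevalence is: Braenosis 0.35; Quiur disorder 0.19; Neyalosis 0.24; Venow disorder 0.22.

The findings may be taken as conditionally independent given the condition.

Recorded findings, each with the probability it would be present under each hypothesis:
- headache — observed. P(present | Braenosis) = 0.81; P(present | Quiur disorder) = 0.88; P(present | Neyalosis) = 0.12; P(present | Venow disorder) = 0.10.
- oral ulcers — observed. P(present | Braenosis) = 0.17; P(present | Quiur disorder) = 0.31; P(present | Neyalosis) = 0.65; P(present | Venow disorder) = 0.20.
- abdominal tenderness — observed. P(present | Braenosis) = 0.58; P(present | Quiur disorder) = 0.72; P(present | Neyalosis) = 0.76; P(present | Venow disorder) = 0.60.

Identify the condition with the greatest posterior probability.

Multiply each prior by the joint likelihood of the evidence pattern:
  Braenosis: 0.35 × 0.81 × 0.17 × 0.58 = 0.027953
  Quiur disorder: 0.19 × 0.88 × 0.31 × 0.72 = 0.037319
  Neyalosis: 0.24 × 0.12 × 0.65 × 0.76 = 0.014227
  Venow disorder: 0.22 × 0.10 × 0.20 × 0.60 = 0.00264
The unnormalized weights sum to 0.082139.
P(Braenosis | evidence) ≈ 0.027953 / 0.082139 ≈ 0.340
P(Quiur disorder | evidence) ≈ 0.037319 / 0.082139 ≈ 0.454
P(Neyalosis | evidence) ≈ 0.014227 / 0.082139 ≈ 0.173
P(Venow disorder | evidence) ≈ 0.00264 / 0.082139 ≈ 0.032
The largest is 0.454, so Quiur disorder is most probable.

Quiur disorder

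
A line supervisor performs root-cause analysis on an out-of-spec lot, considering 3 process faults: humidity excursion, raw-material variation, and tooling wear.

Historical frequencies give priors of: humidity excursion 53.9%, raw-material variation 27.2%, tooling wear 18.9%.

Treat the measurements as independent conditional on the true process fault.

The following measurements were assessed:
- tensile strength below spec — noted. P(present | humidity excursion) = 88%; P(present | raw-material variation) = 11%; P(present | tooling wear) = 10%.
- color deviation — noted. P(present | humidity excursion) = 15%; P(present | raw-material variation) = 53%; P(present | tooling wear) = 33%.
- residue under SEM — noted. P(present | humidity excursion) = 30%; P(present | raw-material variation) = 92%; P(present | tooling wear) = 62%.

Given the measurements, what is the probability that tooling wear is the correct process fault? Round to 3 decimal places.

Multiply each prior by the joint likelihood of the measurement pattern:
  humidity excursion: 0.539 × 0.88 × 0.15 × 0.30 = 0.021344
  raw-material variation: 0.272 × 0.11 × 0.53 × 0.92 = 0.014589
  tooling wear: 0.189 × 0.10 × 0.33 × 0.62 = 0.0038669
Normalizing constant Z = 0.021344 + 0.014589 + 0.0038669 = 0.0398.
P(tooling wear | evidence) = 0.0038669 / 0.0398 ≈ 0.097.

0.097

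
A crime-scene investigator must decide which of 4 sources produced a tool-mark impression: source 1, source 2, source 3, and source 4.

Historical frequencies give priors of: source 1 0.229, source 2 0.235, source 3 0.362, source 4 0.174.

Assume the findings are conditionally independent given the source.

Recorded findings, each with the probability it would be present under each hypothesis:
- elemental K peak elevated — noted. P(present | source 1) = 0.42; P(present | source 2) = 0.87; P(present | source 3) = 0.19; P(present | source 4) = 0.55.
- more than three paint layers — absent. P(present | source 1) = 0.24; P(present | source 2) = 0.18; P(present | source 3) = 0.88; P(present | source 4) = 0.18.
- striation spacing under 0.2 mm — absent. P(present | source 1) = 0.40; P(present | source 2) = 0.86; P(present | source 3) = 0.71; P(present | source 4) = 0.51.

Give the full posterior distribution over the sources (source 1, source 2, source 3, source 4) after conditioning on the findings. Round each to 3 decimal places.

0.405, 0.217, 0.022, 0.355

Multiply each prior by the joint likelihood of the evidence pattern (using 1 − P(present | H) for each absent finding):
  source 1: 0.229 × 0.42 × (1 − 0.24) × (1 − 0.40) = 0.043858
  source 2: 0.235 × 0.87 × (1 − 0.18) × (1 − 0.86) = 0.023471
  source 3: 0.362 × 0.19 × (1 − 0.88) × (1 − 0.71) = 0.0023935
  source 4: 0.174 × 0.55 × (1 − 0.18) × (1 − 0.51) = 0.038452
Marginal likelihood of the evidence = 0.10817.
P(source 1 | evidence) = 0.043858 / 0.10817 ≈ 0.405
P(source 2 | evidence) = 0.023471 / 0.10817 ≈ 0.217
P(source 3 | evidence) = 0.0023935 / 0.10817 ≈ 0.022
P(source 4 | evidence) = 0.038452 / 0.10817 ≈ 0.355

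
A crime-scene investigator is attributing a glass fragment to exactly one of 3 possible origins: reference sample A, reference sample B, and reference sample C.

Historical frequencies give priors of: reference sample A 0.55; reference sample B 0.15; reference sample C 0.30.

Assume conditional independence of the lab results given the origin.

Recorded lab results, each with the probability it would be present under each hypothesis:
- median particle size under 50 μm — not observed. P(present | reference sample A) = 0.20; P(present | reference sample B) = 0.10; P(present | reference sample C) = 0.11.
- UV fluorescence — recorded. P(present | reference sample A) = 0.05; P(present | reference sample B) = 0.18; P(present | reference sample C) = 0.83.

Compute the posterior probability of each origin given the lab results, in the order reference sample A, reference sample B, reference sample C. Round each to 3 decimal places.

Multiply each prior by the joint likelihood of the lab result pattern (using 1 − P(present | H) for each absent lab result):
  reference sample A: 0.55 × (1 − 0.20) × 0.05 = 0.022
  reference sample B: 0.15 × (1 − 0.10) × 0.18 = 0.0243
  reference sample C: 0.30 × (1 − 0.11) × 0.83 = 0.22161
The unnormalized weights sum to 0.26791.
P(reference sample A | evidence) = 0.022 / 0.26791 ≈ 0.082
P(reference sample B | evidence) = 0.0243 / 0.26791 ≈ 0.091
P(reference sample C | evidence) = 0.22161 / 0.26791 ≈ 0.827

0.082, 0.091, 0.827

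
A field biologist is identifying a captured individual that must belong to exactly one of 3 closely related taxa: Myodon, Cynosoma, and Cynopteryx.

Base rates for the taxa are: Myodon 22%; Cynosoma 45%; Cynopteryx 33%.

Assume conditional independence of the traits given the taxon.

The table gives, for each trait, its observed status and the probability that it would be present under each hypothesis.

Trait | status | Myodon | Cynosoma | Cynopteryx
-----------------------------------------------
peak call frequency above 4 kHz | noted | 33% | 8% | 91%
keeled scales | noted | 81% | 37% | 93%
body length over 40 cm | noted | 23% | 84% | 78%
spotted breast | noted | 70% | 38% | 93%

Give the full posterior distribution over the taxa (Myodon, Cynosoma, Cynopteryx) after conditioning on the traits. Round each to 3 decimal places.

0.044, 0.020, 0.937

Multiply each prior by the joint likelihood of the trait pattern:
  Myodon: 0.22 × 0.33 × 0.81 × 0.23 × 0.70 = 0.0094678
  Cynosoma: 0.45 × 0.08 × 0.37 × 0.84 × 0.38 = 0.0042517
  Cynopteryx: 0.33 × 0.91 × 0.93 × 0.78 × 0.93 = 0.20259
Normalizing constant Z = 0.0094678 + 0.0042517 + 0.20259 = 0.21631.
P(Myodon | evidence) = 0.0094678 / 0.21631 ≈ 0.044
P(Cynosoma | evidence) = 0.0042517 / 0.21631 ≈ 0.020
P(Cynopteryx | evidence) = 0.20259 / 0.21631 ≈ 0.937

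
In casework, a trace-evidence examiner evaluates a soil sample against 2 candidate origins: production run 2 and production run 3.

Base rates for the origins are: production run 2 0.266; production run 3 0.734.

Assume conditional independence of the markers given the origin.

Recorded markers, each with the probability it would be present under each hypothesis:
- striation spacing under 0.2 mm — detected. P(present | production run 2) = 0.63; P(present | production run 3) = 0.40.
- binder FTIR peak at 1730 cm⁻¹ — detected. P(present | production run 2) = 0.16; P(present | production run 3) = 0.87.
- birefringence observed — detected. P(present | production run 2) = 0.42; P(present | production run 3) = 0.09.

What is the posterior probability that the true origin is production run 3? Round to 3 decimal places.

For each hypothesis, the unnormalized posterior weight is prior × product of the marker likelihoods:
  production run 2: 0.266 × 0.63 × 0.16 × 0.42 = 0.011261
  production run 3: 0.734 × 0.40 × 0.87 × 0.09 = 0.022989
Normalizing constant Z = 0.011261 + 0.022989 = 0.03425.
P(production run 3 | evidence) = 0.022989 / 0.03425 ≈ 0.671.

0.671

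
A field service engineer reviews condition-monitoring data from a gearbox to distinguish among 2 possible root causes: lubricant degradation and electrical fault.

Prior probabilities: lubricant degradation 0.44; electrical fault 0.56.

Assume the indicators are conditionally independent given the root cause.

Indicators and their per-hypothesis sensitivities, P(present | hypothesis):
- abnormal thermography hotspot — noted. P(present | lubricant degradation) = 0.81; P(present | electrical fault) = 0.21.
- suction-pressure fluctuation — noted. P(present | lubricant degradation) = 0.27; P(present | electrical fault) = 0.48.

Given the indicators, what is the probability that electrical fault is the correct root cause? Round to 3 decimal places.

0.370

By Bayes' rule with conditional independence, the unnormalized weight for each hypothesis is prior × ∏ likelihoods:
  lubricant degradation: 0.44 × 0.81 × 0.27 = 0.096228
  electrical fault: 0.56 × 0.21 × 0.48 = 0.056448
Marginal likelihood of the evidence = 0.15268.
P(electrical fault | evidence) = 0.056448 / 0.15268 ≈ 0.370.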